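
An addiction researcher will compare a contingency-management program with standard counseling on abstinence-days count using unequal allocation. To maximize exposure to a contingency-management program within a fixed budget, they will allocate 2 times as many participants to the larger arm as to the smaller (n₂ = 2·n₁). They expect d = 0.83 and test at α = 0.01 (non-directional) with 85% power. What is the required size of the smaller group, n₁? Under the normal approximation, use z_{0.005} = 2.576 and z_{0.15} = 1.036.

n₁ = 29

With allocation ratio k = n₂/n₁ = 2, Var(x̄₁−x̄₂) = σ²(1/n₁ + 1/(k·n₁)) = σ²·(k+1)/(k·n₁).
So n₁ = (1 + 1/k)·((z_{α/2} + z_β)/d)² = 1.500 × (3.612/0.83)².
n₁ = 1.500 × 18.94 = 28.4.
Round up: n₁ = 29, giving n₂ = 2 × 29 = 58.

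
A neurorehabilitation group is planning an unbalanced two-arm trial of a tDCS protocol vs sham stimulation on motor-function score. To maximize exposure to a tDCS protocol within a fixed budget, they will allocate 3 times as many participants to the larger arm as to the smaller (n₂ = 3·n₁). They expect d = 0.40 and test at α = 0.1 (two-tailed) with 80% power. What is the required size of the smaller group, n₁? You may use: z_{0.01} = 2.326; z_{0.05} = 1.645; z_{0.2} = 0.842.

n₁ = 52

With allocation ratio k = n₂/n₁ = 3, Var(x̄₁−x̄₂) = σ²(1/n₁ + 1/(k·n₁)) = σ²·(k+1)/(k·n₁).
So n₁ = (1 + 1/k)·((z_{α/2} + z_β)/d)² = 1.333 × (2.487/0.40)².
n₁ = 1.333 × 38.66 = 51.5.
Round up: n₁ = 52, giving n₂ = 3 × 52 = 156.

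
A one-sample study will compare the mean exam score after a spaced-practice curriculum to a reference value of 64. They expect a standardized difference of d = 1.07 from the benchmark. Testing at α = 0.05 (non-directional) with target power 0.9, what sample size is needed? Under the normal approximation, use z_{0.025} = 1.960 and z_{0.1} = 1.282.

For a one-sample test: n = ((z_{α/2} + z_β) / d)².
z_{α/2} + z_β = 1.960 + 1.282 = 3.242.
n = (3.242 / 1.07)² = 3.030² = 9.18.
Round up.

n = 10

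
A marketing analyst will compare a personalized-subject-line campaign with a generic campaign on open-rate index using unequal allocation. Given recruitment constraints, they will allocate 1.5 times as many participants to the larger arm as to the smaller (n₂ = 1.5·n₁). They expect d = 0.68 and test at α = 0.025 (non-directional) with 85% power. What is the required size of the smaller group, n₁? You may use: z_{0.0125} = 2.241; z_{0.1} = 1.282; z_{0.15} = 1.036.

n₁ = 39

With allocation ratio k = n₂/n₁ = 1.5, Var(x̄₁−x̄₂) = σ²(1/n₁ + 1/(k·n₁)) = σ²·(k+1)/(k·n₁).
So n₁ = (1 + 1/k)·((z_{α/2} + z_β)/d)² = 1.667 × (3.277/0.68)².
n₁ = 1.667 × 23.22 = 38.7.
Round up: n₁ = 39, giving n₂ = ⌈1.5 × 39⌉ = ⌈58.5⌉ = 59.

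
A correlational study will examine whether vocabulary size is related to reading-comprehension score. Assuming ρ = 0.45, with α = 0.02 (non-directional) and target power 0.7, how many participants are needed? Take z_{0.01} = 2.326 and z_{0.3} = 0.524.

n = 38

Fisher's z: C = ½·ln((1+r)/(1−r)) = ½·ln(2.6364) = 0.4847.
n = ((z_{α/2} + z_β)/C)² + 3.
(2.326 + 0.524) / 0.4847 = 2.850 / 0.4847 = 5.880.
n = 5.880² + 3 = 34.57 + 3 = 37.6.
Round up.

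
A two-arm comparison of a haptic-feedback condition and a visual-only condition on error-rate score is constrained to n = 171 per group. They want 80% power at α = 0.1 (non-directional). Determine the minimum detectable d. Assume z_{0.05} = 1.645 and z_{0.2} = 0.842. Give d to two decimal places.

d_min ≈ 0.27

For two independent groups of n = 171 each: d_min = (z_{α/2} + z_β)·√(2/n).
z-sum = 1.645 + 0.842 = 2.487.
d_min = 2.487 × √(2/171) = 2.487 × 0.1081 = 0.269.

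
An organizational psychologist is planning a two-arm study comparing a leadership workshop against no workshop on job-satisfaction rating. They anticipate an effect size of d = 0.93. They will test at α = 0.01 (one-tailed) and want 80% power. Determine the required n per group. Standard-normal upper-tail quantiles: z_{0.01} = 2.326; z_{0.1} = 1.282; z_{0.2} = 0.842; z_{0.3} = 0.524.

n = 24 per group

For two independent groups with equal n: n = 2·((z_{α} + z_β) / d)².
z_{α} + z_β = 2.326 + 0.842 = 3.168.
n = 2 × (3.168 / 0.93)² = 2 × 3.406² = 2 × 11.60 = 23.2.
Round up to the next whole participant.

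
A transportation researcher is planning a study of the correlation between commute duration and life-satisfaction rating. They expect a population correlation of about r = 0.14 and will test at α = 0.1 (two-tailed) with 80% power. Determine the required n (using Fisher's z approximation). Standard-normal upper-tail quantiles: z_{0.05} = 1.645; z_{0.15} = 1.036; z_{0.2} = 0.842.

n = 315

Fisher's z: C = ½·ln((1+r)/(1−r)) = ½·ln(1.3256) = 0.1409.
n = ((z_{α/2} + z_β)/C)² + 3.
(1.645 + 0.842) / 0.1409 = 2.487 / 0.1409 = 17.651.
n = 17.651² + 3 = 311.55 + 3 = 314.6.
Round up.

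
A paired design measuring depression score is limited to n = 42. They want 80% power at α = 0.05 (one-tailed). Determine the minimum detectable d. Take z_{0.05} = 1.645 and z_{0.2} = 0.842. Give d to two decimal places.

d_min ≈ 0.38

For a single sample (or paired design) of n = 42: d_min = (z_{α} + z_β)/√n.
z-sum = 1.645 + 0.842 = 2.487.
d_min = 2.487 / √42 = 2.487 / 6.481 = 0.384.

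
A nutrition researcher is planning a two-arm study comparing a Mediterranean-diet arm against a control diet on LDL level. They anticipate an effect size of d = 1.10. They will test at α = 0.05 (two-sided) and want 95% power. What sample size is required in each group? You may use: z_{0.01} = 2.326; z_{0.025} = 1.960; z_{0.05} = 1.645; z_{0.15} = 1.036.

n = 22 per group

For two independent groups with equal n: n = 2·((z_{α/2} + z_β) / d)².
z_{α/2} + z_β = 1.960 + 1.645 = 3.605.
n = 2 × (3.605 / 1.10)² = 2 × 3.277² = 2 × 10.74 = 21.5.
Round up to the next whole participant.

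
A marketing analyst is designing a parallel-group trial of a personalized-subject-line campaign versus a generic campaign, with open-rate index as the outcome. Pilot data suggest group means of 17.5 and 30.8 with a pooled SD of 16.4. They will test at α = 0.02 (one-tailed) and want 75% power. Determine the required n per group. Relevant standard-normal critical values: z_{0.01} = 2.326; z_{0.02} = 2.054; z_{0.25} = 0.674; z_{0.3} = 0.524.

Cohen's d = |M₁ − M₂| / SD_pooled = |17.5 − 30.8| / 16.4 = 13.3 / 16.4 = 0.811.
For two independent groups with equal n: n = 2·((z_{α} + z_β) / d)².
z_{α} + z_β = 2.054 + 0.674 = 2.728.
n = 2 × (2.728 / 0.811)² = 2 × 3.364² = 2 × 11.31 = 22.6.
Round up to the next whole participant.

n = 23 per group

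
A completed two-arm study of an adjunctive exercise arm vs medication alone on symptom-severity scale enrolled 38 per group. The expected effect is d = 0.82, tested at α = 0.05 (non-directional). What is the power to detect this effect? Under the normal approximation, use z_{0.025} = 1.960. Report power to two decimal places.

power ≈ 0.95

For two equal groups, power = Φ(d·√(n/2) − z_{α/2}).
d·√(n/2) = 0.82 × √(38/2) = 0.82 × 4.359 = 3.574.
z_β = 3.574 − 1.960 = 1.614.
Power = Φ(1.614) = 0.947.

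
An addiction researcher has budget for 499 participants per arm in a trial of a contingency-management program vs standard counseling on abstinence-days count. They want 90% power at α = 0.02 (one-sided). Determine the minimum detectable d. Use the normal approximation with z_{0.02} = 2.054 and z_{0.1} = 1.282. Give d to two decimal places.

d_min ≈ 0.21

For two independent groups of n = 499 each: d_min = (z_{α} + z_β)·√(2/n).
z-sum = 2.054 + 1.282 = 3.336.
d_min = 3.336 × √(2/499) = 3.336 × 0.0633 = 0.211.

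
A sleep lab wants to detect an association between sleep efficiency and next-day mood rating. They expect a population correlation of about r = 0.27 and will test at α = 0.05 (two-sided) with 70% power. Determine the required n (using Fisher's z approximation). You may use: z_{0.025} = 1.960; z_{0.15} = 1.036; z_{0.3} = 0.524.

n = 84

Fisher's z: C = ½·ln((1+r)/(1−r)) = ½·ln(1.7397) = 0.2769.
n = ((z_{α/2} + z_β)/C)² + 3.
(1.960 + 0.524) / 0.2769 = 2.484 / 0.2769 = 8.971.
n = 8.971² + 3 = 80.47 + 3 = 83.5.
Round up.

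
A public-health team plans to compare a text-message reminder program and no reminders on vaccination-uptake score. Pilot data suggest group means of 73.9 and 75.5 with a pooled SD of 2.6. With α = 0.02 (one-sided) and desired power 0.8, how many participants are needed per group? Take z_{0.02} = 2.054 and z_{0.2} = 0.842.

n = 45 per group

Cohen's d = |M₁ − M₂| / SD_pooled = |73.9 − 75.5| / 2.6 = 1.6 / 2.6 = 0.615.
For two independent groups with equal n: n = 2·((z_{α} + z_β) / d)².
z_{α} + z_β = 2.054 + 0.842 = 2.896.
n = 2 × (2.896 / 0.615)² = 2 × 4.709² = 2 × 22.17 = 44.3.
Round up to the next whole participant.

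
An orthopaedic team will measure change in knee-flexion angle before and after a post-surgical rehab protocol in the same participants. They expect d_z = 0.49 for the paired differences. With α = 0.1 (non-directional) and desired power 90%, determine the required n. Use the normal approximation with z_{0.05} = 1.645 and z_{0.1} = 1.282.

n = 36 pairs

For a paired (one-sample on differences) test: n = ((z_{α/2} + z_β) / d)².
z_{α/2} + z_β = 1.645 + 1.282 = 2.927.
n = (2.927 / 0.49)² = 5.973² = 35.68.
Round up.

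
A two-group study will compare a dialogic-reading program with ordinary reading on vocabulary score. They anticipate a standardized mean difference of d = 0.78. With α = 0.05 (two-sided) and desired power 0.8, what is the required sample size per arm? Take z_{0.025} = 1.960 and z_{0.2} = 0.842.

For two independent groups with equal n: n = 2·((z_{α/2} + z_β) / d)².
z_{α/2} + z_β = 1.960 + 0.842 = 2.802.
n = 2 × (2.802 / 0.78)² = 2 × 3.592² = 2 × 12.90 = 25.8.
Round up to the next whole participant.

n = 26 per group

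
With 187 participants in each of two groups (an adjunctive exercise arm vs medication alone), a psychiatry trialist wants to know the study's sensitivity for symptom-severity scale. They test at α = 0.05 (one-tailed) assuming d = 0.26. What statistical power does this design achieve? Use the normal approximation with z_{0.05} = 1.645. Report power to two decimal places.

power ≈ 0.81

For two equal groups, power = Φ(d·√(n/2) − z_{α}).
d·√(n/2) = 0.26 × √(187/2) = 0.26 × 9.670 = 2.514.
z_β = 2.514 − 1.645 = 0.869.
Power = Φ(0.869) = 0.808.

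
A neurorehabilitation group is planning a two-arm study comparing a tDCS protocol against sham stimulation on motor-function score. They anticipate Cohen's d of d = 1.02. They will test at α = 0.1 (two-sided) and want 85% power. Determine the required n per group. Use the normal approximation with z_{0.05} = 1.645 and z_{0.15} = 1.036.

n = 14 per group

For two independent groups with equal n: n = 2·((z_{α/2} + z_β) / d)².
z_{α/2} + z_β = 1.645 + 1.036 = 2.681.
n = 2 × (2.681 / 1.02)² = 2 × 2.628² = 2 × 6.91 = 13.8.
Round up to the next whole participant.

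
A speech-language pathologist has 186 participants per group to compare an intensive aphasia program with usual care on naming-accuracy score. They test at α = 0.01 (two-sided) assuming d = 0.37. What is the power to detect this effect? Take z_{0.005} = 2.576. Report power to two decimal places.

For two equal groups, power = Φ(d·√(n/2) − z_{α/2}).
d·√(n/2) = 0.37 × √(186/2) = 0.37 × 9.644 = 3.568.
z_β = 3.568 − 2.576 = 0.992.
Power = Φ(0.992) = 0.839.

power ≈ 0.84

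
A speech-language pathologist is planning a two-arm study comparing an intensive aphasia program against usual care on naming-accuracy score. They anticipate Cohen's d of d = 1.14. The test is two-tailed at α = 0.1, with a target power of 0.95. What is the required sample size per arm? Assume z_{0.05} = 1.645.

For two independent groups with equal n: n = 2·((z_{α/2} + z_β) / d)².
z_{α/2} + z_β = 1.645 + 1.645 = 3.290.
n = 2 × (3.290 / 1.14)² = 2 × 2.886² = 2 × 8.33 = 16.7.
Round up to the next whole participant.

n = 17 per group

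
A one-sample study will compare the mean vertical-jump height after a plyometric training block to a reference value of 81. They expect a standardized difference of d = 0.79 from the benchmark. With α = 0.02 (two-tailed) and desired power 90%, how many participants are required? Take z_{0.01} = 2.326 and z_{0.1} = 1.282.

n = 21

For a one-sample test: n = ((z_{α/2} + z_β) / d)².
z_{α/2} + z_β = 2.326 + 1.282 = 3.608.
n = (3.608 / 0.79)² = 4.567² = 20.86.
Round up.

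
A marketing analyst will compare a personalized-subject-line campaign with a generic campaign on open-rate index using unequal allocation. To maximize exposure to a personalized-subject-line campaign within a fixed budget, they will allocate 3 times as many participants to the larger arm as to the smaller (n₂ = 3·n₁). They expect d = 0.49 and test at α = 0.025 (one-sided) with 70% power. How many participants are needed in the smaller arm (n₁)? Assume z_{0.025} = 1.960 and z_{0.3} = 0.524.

n₁ = 35

With allocation ratio k = n₂/n₁ = 3, Var(x̄₁−x̄₂) = σ²(1/n₁ + 1/(k·n₁)) = σ²·(k+1)/(k·n₁).
So n₁ = (1 + 1/k)·((z_{α} + z_β)/d)² = 1.333 × (2.484/0.49)².
n₁ = 1.333 × 25.70 = 34.3.
Round up: n₁ = 35, giving n₂ = 3 × 35 = 105.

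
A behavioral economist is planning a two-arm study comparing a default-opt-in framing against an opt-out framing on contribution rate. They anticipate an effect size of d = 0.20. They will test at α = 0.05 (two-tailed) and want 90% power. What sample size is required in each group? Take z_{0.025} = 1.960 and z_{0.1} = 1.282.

n = 526 per group

For two independent groups with equal n: n = 2·((z_{α/2} + z_β) / d)².
z_{α/2} + z_β = 1.960 + 1.282 = 3.242.
n = 2 × (3.242 / 0.20)² = 2 × 16.210² = 2 × 262.76 = 525.5.
Round up to the next whole participant.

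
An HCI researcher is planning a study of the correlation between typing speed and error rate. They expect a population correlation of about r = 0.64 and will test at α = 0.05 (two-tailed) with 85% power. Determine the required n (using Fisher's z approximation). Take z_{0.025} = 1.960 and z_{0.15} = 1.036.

n = 19

Fisher's z: C = ½·ln((1+r)/(1−r)) = ½·ln(4.5556) = 0.7582.
n = ((z_{α/2} + z_β)/C)² + 3.
(1.960 + 1.036) / 0.7582 = 2.996 / 0.7582 = 3.951.
n = 3.951² + 3 = 15.61 + 3 = 18.6.
Round up.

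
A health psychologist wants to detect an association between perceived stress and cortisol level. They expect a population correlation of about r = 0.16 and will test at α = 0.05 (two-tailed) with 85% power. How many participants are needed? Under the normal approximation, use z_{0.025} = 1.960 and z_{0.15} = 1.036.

n = 348

Fisher's z: C = ½·ln((1+r)/(1−r)) = ½·ln(1.3810) = 0.1614.
n = ((z_{α/2} + z_β)/C)² + 3.
(1.960 + 1.036) / 0.1614 = 2.996 / 0.1614 = 18.563.
n = 18.563² + 3 = 344.57 + 3 = 347.6.
Round up.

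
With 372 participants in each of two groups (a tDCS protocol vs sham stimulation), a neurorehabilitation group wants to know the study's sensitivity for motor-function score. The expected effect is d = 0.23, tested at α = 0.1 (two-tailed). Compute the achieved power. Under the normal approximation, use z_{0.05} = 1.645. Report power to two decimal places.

power ≈ 0.93

For two equal groups, power = Φ(d·√(n/2) − z_{α/2}).
d·√(n/2) = 0.23 × √(372/2) = 0.23 × 13.638 = 3.137.
z_β = 3.137 − 1.645 = 1.492.
Power = Φ(1.492) = 0.932.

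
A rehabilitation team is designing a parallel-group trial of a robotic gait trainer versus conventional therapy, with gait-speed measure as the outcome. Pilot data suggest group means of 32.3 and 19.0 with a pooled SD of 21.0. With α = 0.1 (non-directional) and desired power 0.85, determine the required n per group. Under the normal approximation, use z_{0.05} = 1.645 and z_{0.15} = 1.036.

Cohen's d = |M₁ − M₂| / SD_pooled = |32.3 − 19.0| / 21.0 = 13.3 / 21.0 = 0.633.
For two independent groups with equal n: n = 2·((z_{α/2} + z_β) / d)².
z_{α/2} + z_β = 1.645 + 1.036 = 2.681.
n = 2 × (2.681 / 0.633)² = 2 × 4.235² = 2 × 17.94 = 35.9.
Round up to the next whole participant.

n = 36 per group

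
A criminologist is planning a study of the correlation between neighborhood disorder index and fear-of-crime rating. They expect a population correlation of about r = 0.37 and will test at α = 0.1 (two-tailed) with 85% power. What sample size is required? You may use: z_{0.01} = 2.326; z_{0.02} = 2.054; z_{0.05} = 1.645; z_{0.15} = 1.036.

Fisher's z: C = ½·ln((1+r)/(1−r)) = ½·ln(2.1746) = 0.3884.
n = ((z_{α/2} + z_β)/C)² + 3.
(1.645 + 1.036) / 0.3884 = 2.681 / 0.3884 = 6.903.
n = 6.903² + 3 = 47.65 + 3 = 50.6.
Round up.

n = 51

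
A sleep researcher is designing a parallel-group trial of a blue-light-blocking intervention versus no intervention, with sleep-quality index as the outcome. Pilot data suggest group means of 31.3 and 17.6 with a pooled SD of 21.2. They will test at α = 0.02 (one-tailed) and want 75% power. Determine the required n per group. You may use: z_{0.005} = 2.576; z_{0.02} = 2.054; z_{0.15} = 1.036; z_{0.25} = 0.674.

Cohen's d = |M₁ − M₂| / SD_pooled = |31.3 − 17.6| / 21.2 = 13.7 / 21.2 = 0.646.
For two independent groups with equal n: n = 2·((z_{α} + z_β) / d)².
z_{α} + z_β = 2.054 + 0.674 = 2.728.
n = 2 × (2.728 / 0.646)² = 2 × 4.223² = 2 × 17.83 = 35.7.
Round up to the next whole participant.

n = 36 per group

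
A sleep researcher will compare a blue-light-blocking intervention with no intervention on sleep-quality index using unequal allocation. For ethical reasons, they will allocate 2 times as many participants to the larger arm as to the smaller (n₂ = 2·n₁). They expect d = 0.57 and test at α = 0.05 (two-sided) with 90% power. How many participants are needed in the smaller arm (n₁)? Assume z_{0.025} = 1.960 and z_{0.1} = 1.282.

n₁ = 49

With allocation ratio k = n₂/n₁ = 2, Var(x̄₁−x̄₂) = σ²(1/n₁ + 1/(k·n₁)) = σ²·(k+1)/(k·n₁).
So n₁ = (1 + 1/k)·((z_{α/2} + z_β)/d)² = 1.500 × (3.242/0.57)².
n₁ = 1.500 × 32.35 = 48.5.
Round up: n₁ = 49, giving n₂ = 2 × 49 = 98.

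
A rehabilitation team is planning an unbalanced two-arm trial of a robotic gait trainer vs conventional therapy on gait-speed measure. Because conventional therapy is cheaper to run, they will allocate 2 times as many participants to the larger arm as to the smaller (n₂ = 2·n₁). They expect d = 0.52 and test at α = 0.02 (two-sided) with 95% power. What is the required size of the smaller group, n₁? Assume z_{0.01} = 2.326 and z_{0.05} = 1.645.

n₁ = 88

With allocation ratio k = n₂/n₁ = 2, Var(x̄₁−x̄₂) = σ²(1/n₁ + 1/(k·n₁)) = σ²·(k+1)/(k·n₁).
So n₁ = (1 + 1/k)·((z_{α/2} + z_β)/d)² = 1.500 × (3.971/0.52)².
n₁ = 1.500 × 58.32 = 87.5.
Round up: n₁ = 88, giving n₂ = 2 × 88 = 176.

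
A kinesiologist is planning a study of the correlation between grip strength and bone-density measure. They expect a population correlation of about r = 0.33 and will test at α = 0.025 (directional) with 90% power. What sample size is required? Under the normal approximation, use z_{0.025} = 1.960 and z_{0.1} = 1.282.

n = 93

Fisher's z: C = ½·ln((1+r)/(1−r)) = ½·ln(1.9851) = 0.3428.
n = ((z_{α} + z_β)/C)² + 3.
(1.960 + 1.282) / 0.3428 = 3.242 / 0.3428 = 9.457.
n = 9.457² + 3 = 89.44 + 3 = 92.4.
Round up.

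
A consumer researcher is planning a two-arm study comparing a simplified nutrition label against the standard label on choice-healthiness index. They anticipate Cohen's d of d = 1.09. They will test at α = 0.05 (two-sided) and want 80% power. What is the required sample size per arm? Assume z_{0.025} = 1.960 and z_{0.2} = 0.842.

For two independent groups with equal n: n = 2·((z_{α/2} + z_β) / d)².
z_{α/2} + z_β = 1.960 + 0.842 = 2.802.
n = 2 × (2.802 / 1.09)² = 2 × 2.571² = 2 × 6.61 = 13.2.
Round up to the next whole participant.

n = 14 per group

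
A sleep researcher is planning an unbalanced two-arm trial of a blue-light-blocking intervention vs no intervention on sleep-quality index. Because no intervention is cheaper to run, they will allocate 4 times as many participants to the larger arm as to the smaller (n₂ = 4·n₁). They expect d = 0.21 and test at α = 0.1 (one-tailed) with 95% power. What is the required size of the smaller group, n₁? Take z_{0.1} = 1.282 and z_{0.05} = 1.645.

With allocation ratio k = n₂/n₁ = 4, Var(x̄₁−x̄₂) = σ²(1/n₁ + 1/(k·n₁)) = σ²·(k+1)/(k·n₁).
So n₁ = (1 + 1/k)·((z_{α} + z_β)/d)² = 1.250 × (2.927/0.21)².
n₁ = 1.250 × 194.27 = 242.8.
Round up: n₁ = 243, giving n₂ = 4 × 243 = 972.

n₁ = 243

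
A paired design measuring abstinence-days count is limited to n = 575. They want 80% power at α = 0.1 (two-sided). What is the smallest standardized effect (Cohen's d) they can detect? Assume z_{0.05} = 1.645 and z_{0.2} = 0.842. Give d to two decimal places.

d_min ≈ 0.10

For a single sample (or paired design) of n = 575: d_min = (z_{α/2} + z_β)/√n.
z-sum = 1.645 + 0.842 = 2.487.
d_min = 2.487 / √575 = 2.487 / 23.979 = 0.104.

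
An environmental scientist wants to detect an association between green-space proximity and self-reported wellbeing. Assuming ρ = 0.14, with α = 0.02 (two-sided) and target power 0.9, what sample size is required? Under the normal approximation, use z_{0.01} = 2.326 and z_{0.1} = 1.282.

Fisher's z: C = ½·ln((1+r)/(1−r)) = ½·ln(1.3256) = 0.1409.
n = ((z_{α/2} + z_β)/C)² + 3.
(2.326 + 1.282) / 0.1409 = 3.608 / 0.1409 = 25.607.
n = 25.607² + 3 = 655.71 + 3 = 658.7.
Round up.

n = 659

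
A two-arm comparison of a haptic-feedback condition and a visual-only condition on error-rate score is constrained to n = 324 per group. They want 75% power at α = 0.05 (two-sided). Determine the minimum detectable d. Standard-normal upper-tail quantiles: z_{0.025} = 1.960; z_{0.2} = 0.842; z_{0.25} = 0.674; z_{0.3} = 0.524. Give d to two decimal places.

For two independent groups of n = 324 each: d_min = (z_{α/2} + z_β)·√(2/n).
z-sum = 1.960 + 0.674 = 2.634.
d_min = 2.634 × √(2/324) = 2.634 × 0.0786 = 0.207.

d_min ≈ 0.21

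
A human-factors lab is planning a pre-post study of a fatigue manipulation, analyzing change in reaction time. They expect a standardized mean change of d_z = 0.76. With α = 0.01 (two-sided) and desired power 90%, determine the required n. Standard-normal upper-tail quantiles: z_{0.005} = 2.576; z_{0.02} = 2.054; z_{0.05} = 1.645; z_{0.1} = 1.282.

For a paired (one-sample on differences) test: n = ((z_{α/2} + z_β) / d)².
z_{α/2} + z_β = 2.576 + 1.282 = 3.858.
n = (3.858 / 0.76)² = 5.076² = 25.77.
Round up.

n = 26 pairs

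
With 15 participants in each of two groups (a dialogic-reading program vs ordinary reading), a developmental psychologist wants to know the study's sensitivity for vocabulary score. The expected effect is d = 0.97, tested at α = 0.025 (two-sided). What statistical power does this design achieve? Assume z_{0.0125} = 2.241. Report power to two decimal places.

For two equal groups, power = Φ(d·√(n/2) − z_{α/2}).
d·√(n/2) = 0.97 × √(15/2) = 0.97 × 2.739 = 2.656.
z_β = 2.656 − 2.241 = 0.415.
Power = Φ(0.415) = 0.661.

power ≈ 0.66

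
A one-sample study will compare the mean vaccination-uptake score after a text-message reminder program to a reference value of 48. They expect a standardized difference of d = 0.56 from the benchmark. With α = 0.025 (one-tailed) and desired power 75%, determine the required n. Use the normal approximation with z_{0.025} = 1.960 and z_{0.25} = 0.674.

For a one-sample test: n = ((z_{α} + z_β) / d)².
z_{α} + z_β = 1.960 + 0.674 = 2.634.
n = (2.634 / 0.56)² = 4.704² = 22.12.
Round up.

n = 23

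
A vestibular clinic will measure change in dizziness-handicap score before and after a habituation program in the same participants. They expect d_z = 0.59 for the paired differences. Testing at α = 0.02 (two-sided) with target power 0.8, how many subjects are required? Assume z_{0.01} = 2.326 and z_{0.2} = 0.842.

For a paired (one-sample on differences) test: n = ((z_{α/2} + z_β) / d)².
z_{α/2} + z_β = 2.326 + 0.842 = 3.168.
n = (3.168 / 0.59)² = 5.369² = 28.83.
Round up.

n = 29 pairs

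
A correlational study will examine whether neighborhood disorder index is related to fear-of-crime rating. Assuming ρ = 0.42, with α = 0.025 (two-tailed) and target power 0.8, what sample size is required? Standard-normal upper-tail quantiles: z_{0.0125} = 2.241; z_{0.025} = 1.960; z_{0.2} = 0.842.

Fisher's z: C = ½·ln((1+r)/(1−r)) = ½·ln(2.4483) = 0.4477.
n = ((z_{α/2} + z_β)/C)² + 3.
(2.241 + 0.842) / 0.4477 = 3.083 / 0.4477 = 6.886.
n = 6.886² + 3 = 47.42 + 3 = 50.4.
Round up.

n = 51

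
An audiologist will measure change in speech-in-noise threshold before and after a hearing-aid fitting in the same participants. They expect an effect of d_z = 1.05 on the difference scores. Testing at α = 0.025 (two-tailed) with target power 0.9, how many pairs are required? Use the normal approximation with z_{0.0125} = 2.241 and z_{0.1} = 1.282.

For a paired (one-sample on differences) test: n = ((z_{α/2} + z_β) / d)².
z_{α/2} + z_β = 2.241 + 1.282 = 3.523.
n = (3.523 / 1.05)² = 3.355² = 11.26.
Round up.

n = 12 pairs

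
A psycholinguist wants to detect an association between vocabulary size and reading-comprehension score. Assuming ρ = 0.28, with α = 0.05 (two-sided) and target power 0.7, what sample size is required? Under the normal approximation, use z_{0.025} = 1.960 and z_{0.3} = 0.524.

n = 78

Fisher's z: C = ½·ln((1+r)/(1−r)) = ½·ln(1.7778) = 0.2877.
n = ((z_{α/2} + z_β)/C)² + 3.
(1.960 + 0.524) / 0.2877 = 2.484 / 0.2877 = 8.634.
n = 8.634² + 3 = 74.55 + 3 = 77.5.
Round up.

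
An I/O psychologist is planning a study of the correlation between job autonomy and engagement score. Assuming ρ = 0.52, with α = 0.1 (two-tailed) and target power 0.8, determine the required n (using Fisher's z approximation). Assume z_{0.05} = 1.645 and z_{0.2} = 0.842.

Fisher's z: C = ½·ln((1+r)/(1−r)) = ½·ln(3.1667) = 0.5763.
n = ((z_{α/2} + z_β)/C)² + 3.
(1.645 + 0.842) / 0.5763 = 2.487 / 0.5763 = 4.315.
n = 4.315² + 3 = 18.62 + 3 = 21.6.
Round up.

n = 22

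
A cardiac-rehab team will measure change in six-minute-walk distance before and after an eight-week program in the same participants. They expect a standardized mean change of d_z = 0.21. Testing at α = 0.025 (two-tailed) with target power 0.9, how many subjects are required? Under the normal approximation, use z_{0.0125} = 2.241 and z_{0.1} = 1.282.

n = 282 pairs

For a paired (one-sample on differences) test: n = ((z_{α/2} + z_β) / d)².
z_{α/2} + z_β = 2.241 + 1.282 = 3.523.
n = (3.523 / 0.21)² = 16.776² = 281.44.
Round up.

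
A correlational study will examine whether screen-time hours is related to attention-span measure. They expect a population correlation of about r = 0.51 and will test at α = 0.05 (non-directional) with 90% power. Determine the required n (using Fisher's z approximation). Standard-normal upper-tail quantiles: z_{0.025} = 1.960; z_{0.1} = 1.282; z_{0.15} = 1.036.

n = 37

Fisher's z: C = ½·ln((1+r)/(1−r)) = ½·ln(3.0816) = 0.5627.
n = ((z_{α/2} + z_β)/C)² + 3.
(1.960 + 1.282) / 0.5627 = 3.242 / 0.5627 = 5.762.
n = 5.762² + 3 = 33.19 + 3 = 36.2.
Round up.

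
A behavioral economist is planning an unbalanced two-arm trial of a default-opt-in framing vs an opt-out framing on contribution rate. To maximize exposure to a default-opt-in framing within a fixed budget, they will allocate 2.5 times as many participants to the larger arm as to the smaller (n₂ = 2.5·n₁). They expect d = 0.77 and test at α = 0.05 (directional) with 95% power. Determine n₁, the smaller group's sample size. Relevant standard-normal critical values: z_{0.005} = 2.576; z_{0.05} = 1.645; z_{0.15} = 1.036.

n₁ = 26

With allocation ratio k = n₂/n₁ = 2.5, Var(x̄₁−x̄₂) = σ²(1/n₁ + 1/(k·n₁)) = σ²·(k+1)/(k·n₁).
So n₁ = (1 + 1/k)·((z_{α} + z_β)/d)² = 1.400 × (3.290/0.77)².
n₁ = 1.400 × 18.26 = 25.6.
Round up: n₁ = 26, giving n₂ = 2.5 × 26 = 65.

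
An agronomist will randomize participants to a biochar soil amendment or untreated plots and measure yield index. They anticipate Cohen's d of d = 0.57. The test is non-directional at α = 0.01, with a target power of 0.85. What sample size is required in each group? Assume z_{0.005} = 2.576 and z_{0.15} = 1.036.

n = 81 per group

For two independent groups with equal n: n = 2·((z_{α/2} + z_β) / d)².
z_{α/2} + z_β = 2.576 + 1.036 = 3.612.
n = 2 × (3.612 / 0.57)² = 2 × 6.337² = 2 × 40.16 = 80.3.
Round up to the next whole participant.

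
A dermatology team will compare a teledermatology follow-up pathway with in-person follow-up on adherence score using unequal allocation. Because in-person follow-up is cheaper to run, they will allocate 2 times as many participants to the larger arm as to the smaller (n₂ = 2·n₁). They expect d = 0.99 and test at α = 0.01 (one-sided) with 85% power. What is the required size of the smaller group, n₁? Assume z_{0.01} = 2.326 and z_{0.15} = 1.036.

n₁ = 18

With allocation ratio k = n₂/n₁ = 2, Var(x̄₁−x̄₂) = σ²(1/n₁ + 1/(k·n₁)) = σ²·(k+1)/(k·n₁).
So n₁ = (1 + 1/k)·((z_{α} + z_β)/d)² = 1.500 × (3.362/0.99)².
n₁ = 1.500 × 11.53 = 17.3.
Round up: n₁ = 18, giving n₂ = 2 × 18 = 36.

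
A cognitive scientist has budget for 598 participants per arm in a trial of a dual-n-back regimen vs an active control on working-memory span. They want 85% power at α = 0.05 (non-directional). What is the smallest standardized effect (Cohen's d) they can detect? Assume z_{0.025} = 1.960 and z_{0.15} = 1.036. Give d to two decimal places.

d_min ≈ 0.17

For two independent groups of n = 598 each: d_min = (z_{α/2} + z_β)·√(2/n).
z-sum = 1.960 + 1.036 = 2.996.
d_min = 2.996 × √(2/598) = 2.996 × 0.0578 = 0.173.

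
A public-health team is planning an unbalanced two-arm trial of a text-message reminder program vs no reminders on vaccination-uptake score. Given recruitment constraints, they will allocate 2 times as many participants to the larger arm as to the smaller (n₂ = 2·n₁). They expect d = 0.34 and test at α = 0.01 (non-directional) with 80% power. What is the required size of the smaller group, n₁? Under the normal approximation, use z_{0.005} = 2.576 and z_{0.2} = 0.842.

With allocation ratio k = n₂/n₁ = 2, Var(x̄₁−x̄₂) = σ²(1/n₁ + 1/(k·n₁)) = σ²·(k+1)/(k·n₁).
So n₁ = (1 + 1/k)·((z_{α/2} + z_β)/d)² = 1.500 × (3.418/0.34)².
n₁ = 1.500 × 101.06 = 151.6.
Round up: n₁ = 152, giving n₂ = 2 × 152 = 304.

n₁ = 152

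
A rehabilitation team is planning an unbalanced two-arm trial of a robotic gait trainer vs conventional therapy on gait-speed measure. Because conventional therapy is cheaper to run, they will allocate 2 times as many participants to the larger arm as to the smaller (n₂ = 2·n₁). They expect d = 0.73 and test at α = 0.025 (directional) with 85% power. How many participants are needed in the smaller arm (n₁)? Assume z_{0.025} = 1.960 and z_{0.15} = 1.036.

n₁ = 26

With allocation ratio k = n₂/n₁ = 2, Var(x̄₁−x̄₂) = σ²(1/n₁ + 1/(k·n₁)) = σ²·(k+1)/(k·n₁).
So n₁ = (1 + 1/k)·((z_{α} + z_β)/d)² = 1.500 × (2.996/0.73)².
n₁ = 1.500 × 16.84 = 25.3.
Round up: n₁ = 26, giving n₂ = 2 × 26 = 52.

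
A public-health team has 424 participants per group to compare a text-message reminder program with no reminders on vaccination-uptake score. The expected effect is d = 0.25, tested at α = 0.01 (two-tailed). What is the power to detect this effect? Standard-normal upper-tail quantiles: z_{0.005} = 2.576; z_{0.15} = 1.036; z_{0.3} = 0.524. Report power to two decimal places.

For two equal groups, power = Φ(d·√(n/2) − z_{α/2}).
d·√(n/2) = 0.25 × √(424/2) = 0.25 × 14.560 = 3.640.
z_β = 3.640 − 2.576 = 1.064.
Power = Φ(1.064) = 0.856.

power ≈ 0.86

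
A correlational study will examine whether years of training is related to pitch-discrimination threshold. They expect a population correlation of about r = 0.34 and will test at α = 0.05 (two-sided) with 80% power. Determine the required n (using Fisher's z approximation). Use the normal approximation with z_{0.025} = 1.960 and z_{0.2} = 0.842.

n = 66

Fisher's z: C = ½·ln((1+r)/(1−r)) = ½·ln(2.0303) = 0.3541.
n = ((z_{α/2} + z_β)/C)² + 3.
(1.960 + 0.842) / 0.3541 = 2.802 / 0.3541 = 7.913.
n = 7.913² + 3 = 62.62 + 3 = 65.6.
Round up.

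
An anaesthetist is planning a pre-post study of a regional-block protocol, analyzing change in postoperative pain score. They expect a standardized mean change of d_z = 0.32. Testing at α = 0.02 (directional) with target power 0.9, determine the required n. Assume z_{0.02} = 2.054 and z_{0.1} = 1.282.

For a paired (one-sample on differences) test: n = ((z_{α} + z_β) / d)².
z_{α} + z_β = 2.054 + 1.282 = 3.336.
n = (3.336 / 0.32)² = 10.425² = 108.68.
Round up.

n = 109 pairs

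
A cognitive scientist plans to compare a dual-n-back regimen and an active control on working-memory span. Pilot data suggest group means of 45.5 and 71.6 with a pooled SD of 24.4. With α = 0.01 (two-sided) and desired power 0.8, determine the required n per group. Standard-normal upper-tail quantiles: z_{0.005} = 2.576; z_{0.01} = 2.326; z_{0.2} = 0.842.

Cohen's d = |M₁ − M₂| / SD_pooled = |45.5 − 71.6| / 24.4 = 26.1 / 24.4 = 1.070.
For two independent groups with equal n: n = 2·((z_{α/2} + z_β) / d)².
z_{α/2} + z_β = 2.576 + 0.842 = 3.418.
n = 2 × (3.418 / 1.070)² = 2 × 3.194² = 2 × 10.20 = 20.4.
Round up to the next whole participant.

n = 21 per group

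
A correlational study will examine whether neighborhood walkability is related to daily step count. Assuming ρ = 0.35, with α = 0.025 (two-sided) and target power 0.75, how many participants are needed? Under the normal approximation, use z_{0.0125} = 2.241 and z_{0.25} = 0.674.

Fisher's z: C = ½·ln((1+r)/(1−r)) = ½·ln(2.0769) = 0.3654.
n = ((z_{α/2} + z_β)/C)² + 3.
(2.241 + 0.674) / 0.3654 = 2.915 / 0.3654 = 7.978.
n = 7.978² + 3 = 63.64 + 3 = 66.6.
Round up.

n = 67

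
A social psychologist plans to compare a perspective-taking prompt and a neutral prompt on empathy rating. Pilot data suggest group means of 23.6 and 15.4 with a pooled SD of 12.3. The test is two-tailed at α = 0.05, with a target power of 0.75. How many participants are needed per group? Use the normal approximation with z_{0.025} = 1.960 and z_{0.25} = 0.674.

Cohen's d = |M₁ − M₂| / SD_pooled = |23.6 − 15.4| / 12.3 = 8.2 / 12.3 = 0.667.
For two independent groups with equal n: n = 2·((z_{α/2} + z_β) / d)².
z_{α/2} + z_β = 1.960 + 0.674 = 2.634.
n = 2 × (2.634 / 0.667)² = 2 × 3.949² = 2 × 15.59 = 31.2.
Round up to the next whole participant.

n = 32 per group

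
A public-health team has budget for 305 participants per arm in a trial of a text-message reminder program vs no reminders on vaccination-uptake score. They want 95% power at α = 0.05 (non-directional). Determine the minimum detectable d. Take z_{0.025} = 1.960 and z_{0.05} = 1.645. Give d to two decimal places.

d_min ≈ 0.29

For two independent groups of n = 305 each: d_min = (z_{α/2} + z_β)·√(2/n).
z-sum = 1.960 + 1.645 = 3.605.
d_min = 3.605 × √(2/305) = 3.605 × 0.0810 = 0.292.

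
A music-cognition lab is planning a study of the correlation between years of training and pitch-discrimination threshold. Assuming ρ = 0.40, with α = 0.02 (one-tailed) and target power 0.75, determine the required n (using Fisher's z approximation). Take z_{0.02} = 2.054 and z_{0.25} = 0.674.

n = 45

Fisher's z: C = ½·ln((1+r)/(1−r)) = ½·ln(2.3333) = 0.4236.
n = ((z_{α} + z_β)/C)² + 3.
(2.054 + 0.674) / 0.4236 = 2.728 / 0.4236 = 6.440.
n = 6.440² + 3 = 41.47 + 3 = 44.5.
Round up.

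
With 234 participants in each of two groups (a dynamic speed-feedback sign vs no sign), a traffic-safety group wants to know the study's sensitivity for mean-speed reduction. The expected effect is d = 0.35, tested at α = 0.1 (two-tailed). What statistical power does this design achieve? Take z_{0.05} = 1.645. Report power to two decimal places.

power ≈ 0.98

For two equal groups, power = Φ(d·√(n/2) − z_{α/2}).
d·√(n/2) = 0.35 × √(234/2) = 0.35 × 10.817 = 3.786.
z_β = 3.786 − 1.645 = 2.141.
Power = Φ(2.141) = 0.984.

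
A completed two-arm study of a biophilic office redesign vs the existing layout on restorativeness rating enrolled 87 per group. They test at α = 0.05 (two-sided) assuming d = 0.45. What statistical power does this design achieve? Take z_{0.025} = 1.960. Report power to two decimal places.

For two equal groups, power = Φ(d·√(n/2) − z_{α/2}).
d·√(n/2) = 0.45 × √(87/2) = 0.45 × 6.595 = 2.968.
z_β = 2.968 − 1.960 = 1.008.
Power = Φ(1.008) = 0.843.

power ≈ 0.84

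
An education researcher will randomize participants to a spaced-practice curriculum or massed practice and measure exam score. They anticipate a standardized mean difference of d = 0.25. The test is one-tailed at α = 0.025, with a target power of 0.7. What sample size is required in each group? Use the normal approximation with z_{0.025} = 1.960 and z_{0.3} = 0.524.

n = 198 per group

For two independent groups with equal n: n = 2·((z_{α} + z_β) / d)².
z_{α} + z_β = 1.960 + 0.524 = 2.484.
n = 2 × (2.484 / 0.25)² = 2 × 9.936² = 2 × 98.72 = 197.4.
Round up to the next whole participant.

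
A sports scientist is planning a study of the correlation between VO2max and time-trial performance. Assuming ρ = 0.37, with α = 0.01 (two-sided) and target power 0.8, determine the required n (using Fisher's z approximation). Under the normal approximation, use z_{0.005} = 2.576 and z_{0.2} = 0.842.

Fisher's z: C = ½·ln((1+r)/(1−r)) = ½·ln(2.1746) = 0.3884.
n = ((z_{α/2} + z_β)/C)² + 3.
(2.576 + 0.842) / 0.3884 = 3.418 / 0.3884 = 8.800.
n = 8.800² + 3 = 77.44 + 3 = 80.4.
Round up.

n = 81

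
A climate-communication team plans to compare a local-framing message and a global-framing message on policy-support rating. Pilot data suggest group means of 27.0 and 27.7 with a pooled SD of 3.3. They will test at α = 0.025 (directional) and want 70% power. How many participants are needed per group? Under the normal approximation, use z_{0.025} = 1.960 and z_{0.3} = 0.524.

Cohen's d = |M₁ − M₂| / SD_pooled = |27.0 − 27.7| / 3.3 = 0.7 / 3.3 = 0.212.
For two independent groups with equal n: n = 2·((z_{α} + z_β) / d)².
z_{α} + z_β = 1.960 + 0.524 = 2.484.
n = 2 × (2.484 / 0.212)² = 2 × 11.717² = 2 × 137.29 = 274.6.
Round up to the next whole participant.

n = 275 per group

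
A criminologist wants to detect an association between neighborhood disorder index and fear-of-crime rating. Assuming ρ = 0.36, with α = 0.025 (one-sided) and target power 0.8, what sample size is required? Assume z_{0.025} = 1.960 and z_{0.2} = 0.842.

Fisher's z: C = ½·ln((1+r)/(1−r)) = ½·ln(2.1250) = 0.3769.
n = ((z_{α} + z_β)/C)² + 3.
(1.960 + 0.842) / 0.3769 = 2.802 / 0.3769 = 7.434.
n = 7.434² + 3 = 55.27 + 3 = 58.3.
Round up.

n = 59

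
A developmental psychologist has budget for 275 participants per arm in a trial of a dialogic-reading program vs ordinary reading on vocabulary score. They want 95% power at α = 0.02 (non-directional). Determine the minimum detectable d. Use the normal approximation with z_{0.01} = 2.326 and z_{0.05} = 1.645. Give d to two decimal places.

d_min ≈ 0.34

For two independent groups of n = 275 each: d_min = (z_{α/2} + z_β)·√(2/n).
z-sum = 2.326 + 1.645 = 3.971.
d_min = 3.971 × √(2/275) = 3.971 × 0.0853 = 0.339.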